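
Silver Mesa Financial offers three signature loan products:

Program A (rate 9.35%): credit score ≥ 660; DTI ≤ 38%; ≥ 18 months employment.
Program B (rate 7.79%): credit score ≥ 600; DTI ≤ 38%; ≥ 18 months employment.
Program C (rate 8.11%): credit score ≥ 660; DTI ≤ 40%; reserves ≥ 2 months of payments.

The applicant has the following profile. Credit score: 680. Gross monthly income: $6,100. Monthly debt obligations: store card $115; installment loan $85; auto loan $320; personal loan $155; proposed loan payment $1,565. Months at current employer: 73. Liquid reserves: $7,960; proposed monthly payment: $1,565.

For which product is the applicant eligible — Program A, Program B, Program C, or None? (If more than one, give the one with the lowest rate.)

Total debts = (115 + 85 + 320 + 155 + 1,565) = 2,240; DTI = 2,240/6,100 = 36.7%.
Reserves = 7,960/1,565 = 5.1 months.
Program A: score 680 ≥ 660; DTI 36.7% ≤ 38%; employment 73 ≥ 18 mo → qualifies.
Program B: score 680 ≥ 600; DTI 36.7% ≤ 38%; employment 73 ≥ 18 mo → qualifies.
Program C: score 680 ≥ 660; DTI 36.7% ≤ 40%; reserves 5.1 ≥ 2 mo → qualifies.
Qualifying: Program A, Program B, Program C. Lowest rate is 7.79% → Program B.

Program B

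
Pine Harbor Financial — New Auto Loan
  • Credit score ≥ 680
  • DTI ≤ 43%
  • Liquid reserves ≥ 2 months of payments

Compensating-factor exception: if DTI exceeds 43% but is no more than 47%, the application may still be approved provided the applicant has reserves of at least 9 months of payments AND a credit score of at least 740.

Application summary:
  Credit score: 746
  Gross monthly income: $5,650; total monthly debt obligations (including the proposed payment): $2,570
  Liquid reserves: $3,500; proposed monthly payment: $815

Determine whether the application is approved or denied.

Denied

Credit score 746 ≥ 680 (meets base)
DTI = 2,570/5,650 = 45.5% > 43% — standard DTI limit exceeded.
Reserves = 3,500/815 = 4.3 months ≥ 2
45.5% falls in the override range (43%–47%), so the compensating-factor test applies.
Reserves 4.3 < 9 months; credit score 746 ≥ 740.
Compensating-factor requirement not fully met.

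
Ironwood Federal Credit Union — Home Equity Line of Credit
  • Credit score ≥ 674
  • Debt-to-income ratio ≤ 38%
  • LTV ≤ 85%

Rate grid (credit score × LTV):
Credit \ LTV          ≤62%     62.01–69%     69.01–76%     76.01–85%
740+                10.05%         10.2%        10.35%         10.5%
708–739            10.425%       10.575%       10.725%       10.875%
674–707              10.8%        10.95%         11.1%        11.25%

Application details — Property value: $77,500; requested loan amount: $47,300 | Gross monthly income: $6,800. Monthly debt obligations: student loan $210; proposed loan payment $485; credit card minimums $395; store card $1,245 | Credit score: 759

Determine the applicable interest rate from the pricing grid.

Credit score 759 ≥ 674; Total monthly debts = (210 + 485 + 395 + 1,245) = 2,335. DTI: 2,335 ÷ 6,800 = 34.3%, within the 38% cap
LTV = 47,300/77,500 = 61% ≤ 85%
Row: 759 falls in 740+. Column: 61% falls in ≤62%. Rate = 10.05%.

10.05%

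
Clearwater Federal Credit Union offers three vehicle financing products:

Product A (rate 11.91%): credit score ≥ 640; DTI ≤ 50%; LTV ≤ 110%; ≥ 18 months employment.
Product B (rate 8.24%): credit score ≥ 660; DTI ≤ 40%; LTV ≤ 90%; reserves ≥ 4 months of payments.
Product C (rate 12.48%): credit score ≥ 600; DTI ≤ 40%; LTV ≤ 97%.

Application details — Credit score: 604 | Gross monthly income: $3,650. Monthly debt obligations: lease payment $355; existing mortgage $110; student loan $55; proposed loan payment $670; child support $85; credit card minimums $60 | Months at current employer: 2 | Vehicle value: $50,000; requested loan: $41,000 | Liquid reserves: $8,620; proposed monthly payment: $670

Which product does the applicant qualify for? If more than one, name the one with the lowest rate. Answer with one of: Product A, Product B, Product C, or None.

Product C

Total debts = (355 + 110 + 55 + 670 + 85 + 60) = 1,335; DTI = 1,335/3,650 = 36.6%.
LTV = 41,000/50,000 = 82%.
Reserves = 8,620/670 = 12.9 months.
Product A: score 604 < 640; DTI 36.6% ≤ 50%; LTV 82% ≤ 110%; employment 2 < 18 mo → does not qualify.
Product B: score 604 < 660; DTI 36.6% ≤ 40%; LTV 82% ≤ 90%; reserves 12.9 ≥ 4 mo → does not qualify.
Product C: score 604 ≥ 600; DTI 36.6% ≤ 40%; LTV 82% ≤ 97% → qualifies.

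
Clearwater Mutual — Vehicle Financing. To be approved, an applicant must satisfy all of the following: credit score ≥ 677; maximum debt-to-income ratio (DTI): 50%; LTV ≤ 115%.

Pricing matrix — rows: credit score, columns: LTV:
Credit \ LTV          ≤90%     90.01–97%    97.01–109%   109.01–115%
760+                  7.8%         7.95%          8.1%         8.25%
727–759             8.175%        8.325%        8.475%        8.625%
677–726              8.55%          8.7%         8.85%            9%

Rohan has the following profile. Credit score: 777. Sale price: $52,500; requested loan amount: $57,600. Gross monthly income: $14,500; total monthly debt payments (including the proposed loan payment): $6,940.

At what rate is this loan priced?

Credit score 777 ≥ 677; DTI = 6,940/14,500 = 47.9% ≤ 50%
Loan-to-value = 57,600/52,500 = 109.7% — pass (115% max)
Score 777 is in the 760+ band; LTV 109.7% is in the 109.01–115% band → 8.25%.

8.25%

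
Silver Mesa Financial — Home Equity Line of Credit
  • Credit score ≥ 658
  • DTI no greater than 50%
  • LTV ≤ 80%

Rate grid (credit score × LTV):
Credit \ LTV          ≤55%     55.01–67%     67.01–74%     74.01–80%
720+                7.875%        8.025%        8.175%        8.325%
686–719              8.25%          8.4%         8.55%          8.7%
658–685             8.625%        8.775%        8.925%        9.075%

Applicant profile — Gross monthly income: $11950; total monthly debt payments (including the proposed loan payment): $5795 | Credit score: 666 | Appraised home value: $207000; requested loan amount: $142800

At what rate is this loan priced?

Credit score 666 ≥ 658; DTI: 5,795 ÷ 11,950 = 48.5%, within the 50% cap
LTV = 142,800/207,000 = 69% ≤ 80%
Credit 666 → row 658–685; LTV 69% → column 67.01–74%. Grid cell → 8.925%.

8.925%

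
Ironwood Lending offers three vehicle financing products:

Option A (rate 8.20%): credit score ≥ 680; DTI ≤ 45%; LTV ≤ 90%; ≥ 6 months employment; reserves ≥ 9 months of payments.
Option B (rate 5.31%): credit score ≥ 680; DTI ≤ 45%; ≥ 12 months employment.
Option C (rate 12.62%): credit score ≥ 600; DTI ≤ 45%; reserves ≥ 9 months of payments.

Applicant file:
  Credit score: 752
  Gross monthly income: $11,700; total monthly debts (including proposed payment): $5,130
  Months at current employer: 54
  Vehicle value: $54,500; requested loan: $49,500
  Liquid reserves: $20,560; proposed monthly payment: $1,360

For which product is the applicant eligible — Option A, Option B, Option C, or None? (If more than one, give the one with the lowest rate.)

DTI = 5,130/11,700 = 43.8%.
LTV = 49,500/54,500 = 90.8%.
Reserves = 20,560/1,360 = 15.1 months.
Option A: score 752 ≥ 680; DTI 43.8% ≤ 45%; LTV 90.8% > 90%; employment 54 ≥ 6 mo; reserves 15.1 ≥ 9 mo → does not qualify.
Option B: score 752 ≥ 680; DTI 43.8% ≤ 45%; employment 54 ≥ 12 mo → qualifies.
Option C: score 752 ≥ 600; DTI 43.8% ≤ 45%; reserves 15.1 ≥ 9 mo → qualifies.
Qualifying: Option B, Option C. Lowest rate is 5.31% → Option B.

Option B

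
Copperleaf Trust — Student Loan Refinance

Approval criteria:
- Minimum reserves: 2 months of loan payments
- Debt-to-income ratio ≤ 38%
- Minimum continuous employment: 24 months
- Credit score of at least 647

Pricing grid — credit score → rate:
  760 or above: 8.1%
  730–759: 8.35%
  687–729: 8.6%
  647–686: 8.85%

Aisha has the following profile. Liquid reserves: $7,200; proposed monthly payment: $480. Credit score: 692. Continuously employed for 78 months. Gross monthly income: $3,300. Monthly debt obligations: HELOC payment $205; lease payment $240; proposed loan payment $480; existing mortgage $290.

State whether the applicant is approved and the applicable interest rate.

Approved at 8.6%

Credit score 692 ≥ 647 (meets minimum)
Liquid reserves cover 7,200/480 = 15.0 months — ≥ 2 required
Employment 78 ≥ 24 months
Total monthly debts = (205 + 240 + 480 + 290) = 1,215. Debt-to-income = 1,215/3,300 = 36.8% — meets 38% limit
All requirements met. Score 692 falls in the 687–729 tier → 8.6%.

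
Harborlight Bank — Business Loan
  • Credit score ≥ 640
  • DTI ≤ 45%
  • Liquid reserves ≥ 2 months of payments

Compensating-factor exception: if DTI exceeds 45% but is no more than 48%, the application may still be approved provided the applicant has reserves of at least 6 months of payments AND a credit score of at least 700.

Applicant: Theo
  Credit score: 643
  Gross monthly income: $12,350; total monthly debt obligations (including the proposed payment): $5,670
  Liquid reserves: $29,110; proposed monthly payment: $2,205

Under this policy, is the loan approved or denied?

Credit score 643 ≥ 640 (meets base)
DTI = 5,670/12,350 = 45.9% > 45% — standard DTI limit exceeded.
Reserves = 29,110/2,205 = 13.2 months ≥ 2
DTI 45.9% is within the 45%–48% exception band; checking compensating factors.
Reserves 13.2 ≥ 6 months; credit score 643 < 700.
Compensating-factor requirement not fully met.

Denied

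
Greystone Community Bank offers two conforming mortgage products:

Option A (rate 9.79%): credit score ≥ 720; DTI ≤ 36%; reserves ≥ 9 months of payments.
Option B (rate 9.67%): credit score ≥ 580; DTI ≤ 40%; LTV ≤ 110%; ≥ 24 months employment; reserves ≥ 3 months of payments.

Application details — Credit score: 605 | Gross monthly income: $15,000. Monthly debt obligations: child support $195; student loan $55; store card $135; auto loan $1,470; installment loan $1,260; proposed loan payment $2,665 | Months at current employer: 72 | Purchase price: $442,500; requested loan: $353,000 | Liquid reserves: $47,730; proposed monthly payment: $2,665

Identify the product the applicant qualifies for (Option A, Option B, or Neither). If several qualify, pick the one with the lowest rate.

Total debts = (195 + 55 + 135 + 1,470 + 1,260 + 2,665) = 5,780; DTI = 5,780/15,000 = 38.5%.
LTV = 353,000/442,500 = 79.8%.
Reserves = 47,730/2,665 = 17.9 months.
Option A: score 605 < 720; DTI 38.5% > 36%; reserves 17.9 ≥ 9 mo → does not qualify.
Option B: score 605 ≥ 580; DTI 38.5% ≤ 40%; LTV 79.8% ≤ 110%; employment 72 ≥ 24 mo; reserves 17.9 ≥ 3 mo → qualifies.

Option B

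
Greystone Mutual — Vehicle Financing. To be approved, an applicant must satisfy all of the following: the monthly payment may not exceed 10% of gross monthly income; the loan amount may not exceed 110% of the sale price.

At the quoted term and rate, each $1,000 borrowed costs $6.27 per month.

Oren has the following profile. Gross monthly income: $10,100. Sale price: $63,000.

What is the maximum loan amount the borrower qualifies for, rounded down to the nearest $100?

Payment cap: 10% × $10,100 = $1,010/month.
At $6.27 per $1,000, that supports 1,010/6.27 × 1,000 ≈ $161,084 → $161,000.
LTV cap: 110% × $63,000 = $69,300 → $69,300.
Binding constraint: loan-to-value.

$69,300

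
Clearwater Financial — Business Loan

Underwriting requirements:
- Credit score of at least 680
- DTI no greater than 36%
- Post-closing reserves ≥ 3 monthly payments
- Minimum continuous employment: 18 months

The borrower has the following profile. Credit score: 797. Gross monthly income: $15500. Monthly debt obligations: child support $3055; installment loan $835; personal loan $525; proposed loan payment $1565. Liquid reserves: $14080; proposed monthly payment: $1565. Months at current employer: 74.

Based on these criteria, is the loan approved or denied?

Credit score 797 ≥ 680 (meets)
Total monthly debts = (3,055 + 835 + 525 + 1,565) = 5,980. DTI = 5,980/15,500 = 38.6% > 36%
Reserves = 14,080/1,565 = 9.0 months ≥ 3
Employment 74 ≥ 18 months
Fails on DTI.

Denied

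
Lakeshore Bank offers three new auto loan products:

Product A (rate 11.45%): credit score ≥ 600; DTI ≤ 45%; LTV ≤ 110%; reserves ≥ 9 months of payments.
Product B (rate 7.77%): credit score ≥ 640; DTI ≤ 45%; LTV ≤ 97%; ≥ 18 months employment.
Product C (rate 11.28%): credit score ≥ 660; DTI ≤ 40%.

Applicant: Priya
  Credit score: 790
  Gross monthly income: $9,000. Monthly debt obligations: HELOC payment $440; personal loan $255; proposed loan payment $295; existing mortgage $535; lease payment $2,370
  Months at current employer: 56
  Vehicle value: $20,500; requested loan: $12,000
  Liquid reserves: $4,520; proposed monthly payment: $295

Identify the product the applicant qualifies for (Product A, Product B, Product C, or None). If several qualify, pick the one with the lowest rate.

Product B

Total debts = (440 + 255 + 295 + 535 + 2,370) = 3,895; DTI = 3,895/9,000 = 43.3%.
LTV = 12,000/20,500 = 58.5%.
Reserves = 4,520/295 = 15.3 months.
Product A: score 790 ≥ 600; DTI 43.3% ≤ 45%; LTV 58.5% ≤ 110%; reserves 15.3 ≥ 9 mo → qualifies.
Product B: score 790 ≥ 640; DTI 43.3% ≤ 45%; LTV 58.5% ≤ 97%; employment 56 ≥ 18 mo → qualifies.
Product C: score 790 ≥ 660; DTI 43.3% > 40% → does not qualify.
Qualifying: Product A, Product B. Lowest rate is 7.77% → Product B.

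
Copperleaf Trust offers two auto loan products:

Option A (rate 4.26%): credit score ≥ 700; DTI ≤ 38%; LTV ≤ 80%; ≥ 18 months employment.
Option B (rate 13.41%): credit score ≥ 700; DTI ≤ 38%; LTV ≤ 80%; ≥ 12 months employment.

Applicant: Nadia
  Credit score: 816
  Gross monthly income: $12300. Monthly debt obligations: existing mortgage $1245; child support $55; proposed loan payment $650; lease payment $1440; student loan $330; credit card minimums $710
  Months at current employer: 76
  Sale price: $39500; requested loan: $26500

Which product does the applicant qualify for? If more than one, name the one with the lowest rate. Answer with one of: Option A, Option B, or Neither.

Option A

Total debts = (1,245 + 55 + 650 + 1,440 + 330 + 710) = 4,430; DTI = 4,430/12,300 = 36%.
LTV = 26,500/39,500 = 67.1%.
Option A: score 816 ≥ 700; DTI 36% ≤ 38%; LTV 67.1% ≤ 80%; employment 76 ≥ 18 mo → qualifies.
Option B: score 816 ≥ 700; DTI 36% ≤ 38%; LTV 67.1% ≤ 80%; employment 76 ≥ 12 mo → qualifies.
Qualifying: Option A, Option B. Lowest rate is 4.26% → Option A.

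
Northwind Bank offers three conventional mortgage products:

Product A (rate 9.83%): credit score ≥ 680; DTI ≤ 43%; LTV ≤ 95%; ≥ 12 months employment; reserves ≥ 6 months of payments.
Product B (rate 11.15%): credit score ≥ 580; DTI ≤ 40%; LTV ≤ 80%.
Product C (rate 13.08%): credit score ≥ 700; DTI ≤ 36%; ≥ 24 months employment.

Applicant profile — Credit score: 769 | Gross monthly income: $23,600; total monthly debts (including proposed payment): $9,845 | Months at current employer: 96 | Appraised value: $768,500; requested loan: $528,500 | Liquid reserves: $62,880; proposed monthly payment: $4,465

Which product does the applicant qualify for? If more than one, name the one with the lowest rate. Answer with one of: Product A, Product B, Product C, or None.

Product A

DTI = 9,845/23,600 = 41.7%.
LTV = 528,500/768,500 = 68.8%.
Reserves = 62,880/4,465 = 14.1 months.
Product A: score 769 ≥ 680; DTI 41.7% ≤ 43%; LTV 68.8% ≤ 95%; employment 96 ≥ 12 mo; reserves 14.1 ≥ 6 mo → qualifies.
Product B: score 769 ≥ 580; DTI 41.7% > 40%; LTV 68.8% ≤ 80% → does not qualify.
Product C: score 769 ≥ 700; DTI 41.7% > 36%; employment 96 ≥ 24 mo → does not qualify.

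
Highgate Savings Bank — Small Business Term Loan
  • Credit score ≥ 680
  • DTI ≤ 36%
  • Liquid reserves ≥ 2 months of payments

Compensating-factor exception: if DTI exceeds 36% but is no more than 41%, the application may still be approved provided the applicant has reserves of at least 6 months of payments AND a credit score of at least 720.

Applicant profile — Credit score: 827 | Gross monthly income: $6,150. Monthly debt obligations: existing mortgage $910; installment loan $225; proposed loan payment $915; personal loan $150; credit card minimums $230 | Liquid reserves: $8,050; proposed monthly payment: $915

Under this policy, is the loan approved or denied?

Credit score 827 ≥ 680 (meets base)
Total debts = (910 + 225 + 915 + 150 + 230) = 2,430. DTI: 2,430 ÷ 6,150 = 39.5%, over the 36% base limit.
Reserves: 8,050 ÷ 915 = 8.8 months (meets 2-month minimum)
39.5% falls in the override range (36%–41%), so the compensating-factor test applies.
Reserves 8.8 ≥ 6 months; credit score 827 ≥ 720.
Both compensating conditions met → exception applies.

Approved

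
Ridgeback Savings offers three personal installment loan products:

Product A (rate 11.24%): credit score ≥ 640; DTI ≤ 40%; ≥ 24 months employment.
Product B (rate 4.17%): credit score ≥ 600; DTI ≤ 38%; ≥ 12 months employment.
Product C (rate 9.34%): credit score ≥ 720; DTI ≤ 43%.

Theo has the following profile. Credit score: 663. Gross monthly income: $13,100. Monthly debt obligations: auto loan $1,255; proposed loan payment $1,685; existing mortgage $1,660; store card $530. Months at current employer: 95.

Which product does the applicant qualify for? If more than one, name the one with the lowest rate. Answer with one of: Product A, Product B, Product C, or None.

Product A

Total debts = (1,255 + 1,685 + 1,660 + 530) = 5,130; DTI = 5,130/13,100 = 39.2%.
Product A: score 663 ≥ 640; DTI 39.2% ≤ 40%; employment 95 ≥ 24 mo → qualifies.
Product B: score 663 ≥ 600; DTI 39.2% > 38%; employment 95 ≥ 12 mo → does not qualify.
Product C: score 663 < 720; DTI 39.2% ≤ 43% → does not qualify.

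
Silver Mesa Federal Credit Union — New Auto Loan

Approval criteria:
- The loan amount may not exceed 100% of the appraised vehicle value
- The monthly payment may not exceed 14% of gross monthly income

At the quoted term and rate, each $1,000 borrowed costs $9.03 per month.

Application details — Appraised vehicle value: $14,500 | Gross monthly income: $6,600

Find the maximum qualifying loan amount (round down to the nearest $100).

$14,500

Payment cap: 14% × $6,600 = $924/month.
At $9.03 per $1,000, that supports 924/9.03 × 1,000 ≈ $102,325 → $102,300.
LTV cap: 100% × $14,500 = $14,500 → $14,500.
Binding constraint: loan-to-value.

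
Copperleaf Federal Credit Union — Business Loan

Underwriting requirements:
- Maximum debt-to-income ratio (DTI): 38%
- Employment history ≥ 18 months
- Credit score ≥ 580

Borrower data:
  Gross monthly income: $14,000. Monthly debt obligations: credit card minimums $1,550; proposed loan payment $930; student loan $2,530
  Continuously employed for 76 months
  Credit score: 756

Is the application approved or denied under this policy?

Approved

Total monthly debts = (1,550 + 930 + 2,530) = 5,010. DTI = 5,010/14,000 = 35.8% ≤ 38%
Employment 76 ≥ 18 months
Credit score 756 ≥ 580 (meets)
All criteria satisfied.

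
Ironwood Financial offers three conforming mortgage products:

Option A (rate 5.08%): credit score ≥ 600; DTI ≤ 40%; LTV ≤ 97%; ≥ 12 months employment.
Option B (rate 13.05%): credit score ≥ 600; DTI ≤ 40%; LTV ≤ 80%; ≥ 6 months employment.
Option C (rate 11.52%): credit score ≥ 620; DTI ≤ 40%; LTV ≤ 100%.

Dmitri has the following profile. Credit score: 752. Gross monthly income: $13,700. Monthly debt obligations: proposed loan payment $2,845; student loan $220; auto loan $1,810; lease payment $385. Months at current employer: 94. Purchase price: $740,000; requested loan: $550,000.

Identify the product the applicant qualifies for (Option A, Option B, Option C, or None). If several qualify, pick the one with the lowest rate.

Option A

Total debts = (2,845 + 220 + 1,810 + 385) = 5,260; DTI = 5,260/13,700 = 38.4%.
LTV = 550,000/740,000 = 74.3%.
Option A: score 752 ≥ 600; DTI 38.4% ≤ 40%; LTV 74.3% ≤ 97%; employment 94 ≥ 12 mo → qualifies.
Option B: score 752 ≥ 600; DTI 38.4% ≤ 40%; LTV 74.3% ≤ 80%; employment 94 ≥ 6 mo → qualifies.
Option C: score 752 ≥ 620; DTI 38.4% ≤ 40%; LTV 74.3% ≤ 100% → qualifies.
Qualifying: Option A, Option B, Option C. Lowest rate is 5.08% → Option A.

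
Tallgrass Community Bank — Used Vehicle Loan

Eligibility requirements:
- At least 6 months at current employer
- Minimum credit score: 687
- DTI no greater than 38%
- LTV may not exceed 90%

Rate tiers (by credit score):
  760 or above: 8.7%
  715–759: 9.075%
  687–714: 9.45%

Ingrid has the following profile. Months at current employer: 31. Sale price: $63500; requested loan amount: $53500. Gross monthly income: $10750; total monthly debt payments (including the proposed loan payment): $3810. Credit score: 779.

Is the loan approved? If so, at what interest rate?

Credit score 779 ≥ 687 (meets minimum)
Loan-to-value = 53,500/63,500 = 84.3% — pass (90% max)
Employment 31 ≥ 6 months
Debt-to-income = 3,810/10,750 = 35.4% — meets 38% limit
All requirements met. Score 779 falls in the 760 or above tier → 8.7%.

Approved at 8.7%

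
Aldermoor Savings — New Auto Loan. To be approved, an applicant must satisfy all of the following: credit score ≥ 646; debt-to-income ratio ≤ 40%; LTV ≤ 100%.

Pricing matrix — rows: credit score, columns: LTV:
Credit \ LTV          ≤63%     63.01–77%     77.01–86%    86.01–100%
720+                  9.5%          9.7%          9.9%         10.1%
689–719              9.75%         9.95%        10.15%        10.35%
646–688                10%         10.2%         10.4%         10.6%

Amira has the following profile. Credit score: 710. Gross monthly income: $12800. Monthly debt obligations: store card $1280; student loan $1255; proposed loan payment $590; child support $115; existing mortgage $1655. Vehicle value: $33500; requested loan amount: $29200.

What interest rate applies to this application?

10.35%

Credit score 710 ≥ 646; Total monthly debts = (1,280 + 1,255 + 590 + 115 + 1,655) = 4,895. Debt-to-income = 4,895/12,800 = 38.2% — meets 40% limit
Loan-to-value = 29,200/33,500 = 87.2% — pass (100% max)
Score 710 is in the 689–719 band; LTV 87.2% is in the 86.01–100% band → 10.35%.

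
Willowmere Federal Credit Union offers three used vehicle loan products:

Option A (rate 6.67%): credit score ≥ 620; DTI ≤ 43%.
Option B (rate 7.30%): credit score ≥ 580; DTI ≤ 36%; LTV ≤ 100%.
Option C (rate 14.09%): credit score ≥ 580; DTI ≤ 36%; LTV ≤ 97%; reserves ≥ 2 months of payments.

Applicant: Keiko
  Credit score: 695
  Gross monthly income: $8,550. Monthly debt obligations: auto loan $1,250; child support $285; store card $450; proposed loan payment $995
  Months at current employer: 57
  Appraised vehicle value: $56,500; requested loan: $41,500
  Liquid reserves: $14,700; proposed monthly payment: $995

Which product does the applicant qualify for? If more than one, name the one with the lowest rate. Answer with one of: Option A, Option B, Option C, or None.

Total debts = (1,250 + 285 + 450 + 995) = 2,980; DTI = 2,980/8,550 = 34.9%.
LTV = 41,500/56,500 = 73.5%.
Reserves = 14,700/995 = 14.8 months.
Option A: score 695 ≥ 620; DTI 34.9% ≤ 43% → qualifies.
Option B: score 695 ≥ 580; DTI 34.9% ≤ 36%; LTV 73.5% ≤ 100% → qualifies.
Option C: score 695 ≥ 580; DTI 34.9% ≤ 36%; LTV 73.5% ≤ 97%; reserves 14.8 ≥ 2 mo → qualifies.
Qualifying: Option A, Option B, Option C. Lowest rate is 6.67% → Option A.

Option A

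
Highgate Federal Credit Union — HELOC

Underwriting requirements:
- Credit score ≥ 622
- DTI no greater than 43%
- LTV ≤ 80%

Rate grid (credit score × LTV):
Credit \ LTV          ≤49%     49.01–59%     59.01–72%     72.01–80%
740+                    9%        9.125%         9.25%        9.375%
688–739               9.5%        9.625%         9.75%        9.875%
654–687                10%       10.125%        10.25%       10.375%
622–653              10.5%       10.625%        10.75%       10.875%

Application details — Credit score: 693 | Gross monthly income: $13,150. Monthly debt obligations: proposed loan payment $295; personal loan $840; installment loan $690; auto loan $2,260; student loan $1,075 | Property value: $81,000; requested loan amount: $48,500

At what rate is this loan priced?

9.75%

Credit score 693 ≥ 622; Total monthly debts = (295 + 840 + 690 + 2,260 + 1,075) = 5,160. Debt-to-income = 5,160/13,150 = 39.2% — meets 43% limit
LTV = 48,500/81,000 = 59.9% ≤ 80%
Score 693 is in the 688–739 band; LTV 59.9% is in the 59.01–72% band → 9.75%.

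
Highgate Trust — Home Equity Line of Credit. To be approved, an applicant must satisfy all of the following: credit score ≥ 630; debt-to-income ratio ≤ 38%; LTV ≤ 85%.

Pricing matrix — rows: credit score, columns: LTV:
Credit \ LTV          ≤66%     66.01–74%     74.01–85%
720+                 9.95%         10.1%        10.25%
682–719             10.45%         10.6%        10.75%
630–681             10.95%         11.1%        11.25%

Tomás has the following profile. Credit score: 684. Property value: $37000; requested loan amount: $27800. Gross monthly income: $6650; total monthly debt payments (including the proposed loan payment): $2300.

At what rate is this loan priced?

10.75%

Credit score 684 ≥ 630; DTI = 2,300/6,650 = 34.6% ≤ 38%
LTV = 27,800/37,000 = 75.1% ≤ 85%
Score 684 is in the 682–719 band; LTV 75.1% is in the 74.01–85% band → 10.75%.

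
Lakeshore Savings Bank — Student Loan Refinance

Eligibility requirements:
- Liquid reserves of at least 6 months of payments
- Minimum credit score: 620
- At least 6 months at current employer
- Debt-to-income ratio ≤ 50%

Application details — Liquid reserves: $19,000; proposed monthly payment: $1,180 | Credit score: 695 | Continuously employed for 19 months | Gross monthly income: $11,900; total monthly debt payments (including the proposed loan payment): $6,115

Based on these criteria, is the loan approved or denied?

Denied

Liquid reserves cover 19,000/1,180 = 16.1 months — ≥ 6 required
Credit score 695 ≥ 620 (meets)
Employment 19 ≥ 6 months
DTI = 6,115/11,900 = 51.4% > 50%
Fails on DTI.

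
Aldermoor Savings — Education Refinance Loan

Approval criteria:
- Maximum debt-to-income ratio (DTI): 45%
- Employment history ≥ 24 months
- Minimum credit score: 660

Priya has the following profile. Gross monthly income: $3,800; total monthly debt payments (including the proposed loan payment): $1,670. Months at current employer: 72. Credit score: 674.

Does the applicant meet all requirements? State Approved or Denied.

DTI: 1,670 ÷ 3,800 = 43.9%, within the 45% cap
Employment 72 ≥ 24 months
Credit score 674 ≥ 660 (meets)
All criteria satisfied.

Approved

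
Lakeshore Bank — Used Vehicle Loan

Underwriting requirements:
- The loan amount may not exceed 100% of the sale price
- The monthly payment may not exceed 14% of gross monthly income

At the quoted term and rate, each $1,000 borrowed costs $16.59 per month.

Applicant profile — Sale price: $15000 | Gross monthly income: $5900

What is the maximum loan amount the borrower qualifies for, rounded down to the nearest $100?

Payment cap: 14% × $5,900 = $826/month.
At $16.59 per $1,000, that supports 826/16.59 × 1,000 ≈ $49,789 → $49,700.
LTV cap: 100% × $15,000 = $15,000 → $15,000.
Binding constraint: loan-to-value.

$15,000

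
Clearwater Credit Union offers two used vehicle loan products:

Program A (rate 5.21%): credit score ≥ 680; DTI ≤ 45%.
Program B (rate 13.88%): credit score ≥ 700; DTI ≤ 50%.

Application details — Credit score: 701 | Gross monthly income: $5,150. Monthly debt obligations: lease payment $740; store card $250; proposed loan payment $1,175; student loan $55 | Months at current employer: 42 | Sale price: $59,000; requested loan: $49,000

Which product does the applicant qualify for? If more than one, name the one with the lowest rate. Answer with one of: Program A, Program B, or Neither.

Total debts = (740 + 250 + 1,175 + 55) = 2,220; DTI = 2,220/5,150 = 43.1%.
LTV = 49,000/59,000 = 83.1%.
Program A: score 701 ≥ 680; DTI 43.1% ≤ 45% → qualifies.
Program B: score 701 ≥ 700; DTI 43.1% ≤ 50% → qualifies.
Qualifying: Program A, Program B. Lowest rate is 5.21% → Program A.

Program A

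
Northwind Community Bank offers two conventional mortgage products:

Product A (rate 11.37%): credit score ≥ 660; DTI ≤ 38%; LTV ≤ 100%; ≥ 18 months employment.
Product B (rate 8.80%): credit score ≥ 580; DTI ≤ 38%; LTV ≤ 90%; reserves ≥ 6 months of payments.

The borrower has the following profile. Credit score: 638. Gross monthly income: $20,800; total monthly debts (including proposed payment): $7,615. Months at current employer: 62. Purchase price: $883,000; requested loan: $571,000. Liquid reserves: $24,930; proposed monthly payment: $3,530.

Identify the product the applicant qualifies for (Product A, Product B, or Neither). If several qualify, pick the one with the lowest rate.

DTI = 7,615/20,800 = 36.6%.
LTV = 571,000/883,000 = 64.7%.
Reserves = 24,930/3,530 = 7.1 months.
Product A: score 638 < 660; DTI 36.6% ≤ 38%; LTV 64.7% ≤ 100%; employment 62 ≥ 18 mo → does not qualify.
Product B: score 638 ≥ 580; DTI 36.6% ≤ 38%; LTV 64.7% ≤ 90%; reserves 7.1 ≥ 6 mo → qualifies.

Product B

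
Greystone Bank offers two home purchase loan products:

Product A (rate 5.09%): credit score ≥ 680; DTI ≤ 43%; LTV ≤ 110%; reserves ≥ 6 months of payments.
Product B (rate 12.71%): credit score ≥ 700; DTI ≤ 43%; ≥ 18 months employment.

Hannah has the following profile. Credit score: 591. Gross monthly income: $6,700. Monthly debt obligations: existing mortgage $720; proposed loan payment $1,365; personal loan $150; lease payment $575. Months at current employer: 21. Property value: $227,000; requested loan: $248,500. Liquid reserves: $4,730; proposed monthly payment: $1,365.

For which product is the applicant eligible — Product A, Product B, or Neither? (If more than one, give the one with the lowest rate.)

Neither

Total debts = (720 + 1,365 + 150 + 575) = 2,810; DTI = 2,810/6,700 = 41.9%.
LTV = 248,500/227,000 = 109.5%.
Reserves = 4,730/1,365 = 3.5 months.
Product A: score 591 < 680; DTI 41.9% ≤ 43%; LTV 109.5% ≤ 110%; reserves 3.5 < 6 mo → does not qualify.
Product B: score 591 < 700; DTI 41.9% ≤ 43%; employment 21 ≥ 18 mo → does not qualify.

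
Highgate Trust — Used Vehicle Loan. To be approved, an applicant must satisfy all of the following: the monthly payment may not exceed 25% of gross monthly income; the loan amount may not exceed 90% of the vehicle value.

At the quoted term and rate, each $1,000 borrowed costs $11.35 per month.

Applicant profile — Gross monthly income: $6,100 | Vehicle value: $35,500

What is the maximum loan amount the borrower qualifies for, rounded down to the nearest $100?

Payment cap: 25% × $6,100 = $1,525/month.
At $11.35 per $1,000, that supports 1,525/11.35 × 1,000 ≈ $134,361 → $134,300.
LTV cap: 90% × $35,500 = $31,950 → $31,900.
Binding constraint: loan-to-value.

$31,900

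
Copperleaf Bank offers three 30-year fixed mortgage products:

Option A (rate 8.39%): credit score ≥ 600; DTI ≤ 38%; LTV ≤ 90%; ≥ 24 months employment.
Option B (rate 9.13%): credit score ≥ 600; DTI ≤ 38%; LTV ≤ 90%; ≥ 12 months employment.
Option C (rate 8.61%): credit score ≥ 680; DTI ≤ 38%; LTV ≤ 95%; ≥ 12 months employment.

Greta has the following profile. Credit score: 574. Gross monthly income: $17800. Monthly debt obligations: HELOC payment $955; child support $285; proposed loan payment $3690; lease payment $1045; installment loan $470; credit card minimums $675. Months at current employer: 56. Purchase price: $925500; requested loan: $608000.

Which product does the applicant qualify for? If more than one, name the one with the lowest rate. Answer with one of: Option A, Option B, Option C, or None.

Total debts = (955 + 285 + 3,690 + 1,045 + 470 + 675) = 7,120; DTI = 7,120/17,800 = 40%.
LTV = 608,000/925,500 = 65.7%.
Option A: score 574 < 600; DTI 40% > 38%; LTV 65.7% ≤ 90%; employment 56 ≥ 24 mo → does not qualify.
Option B: score 574 < 600; DTI 40% > 38%; LTV 65.7% ≤ 90%; employment 56 ≥ 12 mo → does not qualify.
Option C: score 574 < 680; DTI 40% > 38%; LTV 65.7% ≤ 95%; employment 56 ≥ 12 mo → does not qualify.

None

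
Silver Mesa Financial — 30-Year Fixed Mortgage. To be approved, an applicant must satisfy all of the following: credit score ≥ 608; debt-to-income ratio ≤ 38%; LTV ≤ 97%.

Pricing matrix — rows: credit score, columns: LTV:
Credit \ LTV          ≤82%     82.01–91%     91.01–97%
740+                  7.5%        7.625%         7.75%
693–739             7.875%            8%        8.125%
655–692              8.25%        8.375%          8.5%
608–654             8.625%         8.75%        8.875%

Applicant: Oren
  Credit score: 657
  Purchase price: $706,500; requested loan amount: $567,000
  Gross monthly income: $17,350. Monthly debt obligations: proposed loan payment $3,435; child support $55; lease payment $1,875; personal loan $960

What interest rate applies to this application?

Credit score 657 ≥ 608; Total monthly debts = (3,435 + 55 + 1,875 + 960) = 6,325. DTI = 6,325/17,350 = 36.5% ≤ 38%
Loan-to-value = 567,000/706,500 = 80.3% — pass (97% max)
Credit 657 → row 655–692; LTV 80.3% → column ≤82%. Grid cell → 8.25%.

8.25%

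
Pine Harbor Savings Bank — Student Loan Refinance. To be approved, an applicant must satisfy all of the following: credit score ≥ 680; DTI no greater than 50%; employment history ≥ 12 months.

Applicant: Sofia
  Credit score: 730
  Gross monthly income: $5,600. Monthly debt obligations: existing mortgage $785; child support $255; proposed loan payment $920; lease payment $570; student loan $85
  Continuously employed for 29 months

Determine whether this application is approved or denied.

Credit score 730 ≥ 680 (meets)
Total monthly debts = (785 + 255 + 920 + 570 + 85) = 2,615. DTI = 2,615/5,600 = 46.7% ≤ 50%
Employment 29 ≥ 12 months
All criteria satisfied.

Approved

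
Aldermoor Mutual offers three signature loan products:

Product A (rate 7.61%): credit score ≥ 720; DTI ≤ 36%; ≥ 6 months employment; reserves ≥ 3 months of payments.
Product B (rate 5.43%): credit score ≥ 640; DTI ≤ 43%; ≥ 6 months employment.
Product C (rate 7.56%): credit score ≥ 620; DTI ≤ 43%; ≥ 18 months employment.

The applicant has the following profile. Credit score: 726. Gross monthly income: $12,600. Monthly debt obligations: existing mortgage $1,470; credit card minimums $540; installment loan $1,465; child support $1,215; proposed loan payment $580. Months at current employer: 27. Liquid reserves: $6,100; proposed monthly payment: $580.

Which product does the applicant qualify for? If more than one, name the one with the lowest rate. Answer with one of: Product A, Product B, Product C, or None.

Product B

Total debts = (1,470 + 540 + 1,465 + 1,215 + 580) = 5,270; DTI = 5,270/12,600 = 41.8%.
Reserves = 6,100/580 = 10.5 months.
Product A: score 726 ≥ 720; DTI 41.8% > 36%; employment 27 ≥ 6 mo; reserves 10.5 ≥ 3 mo → does not qualify.
Product B: score 726 ≥ 640; DTI 41.8% ≤ 43%; employment 27 ≥ 6 mo → qualifies.
Product C: score 726 ≥ 620; DTI 41.8% ≤ 43%; employment 27 ≥ 18 mo → qualifies.
Qualifying: Product B, Product C. Lowest rate is 5.43% → Product B.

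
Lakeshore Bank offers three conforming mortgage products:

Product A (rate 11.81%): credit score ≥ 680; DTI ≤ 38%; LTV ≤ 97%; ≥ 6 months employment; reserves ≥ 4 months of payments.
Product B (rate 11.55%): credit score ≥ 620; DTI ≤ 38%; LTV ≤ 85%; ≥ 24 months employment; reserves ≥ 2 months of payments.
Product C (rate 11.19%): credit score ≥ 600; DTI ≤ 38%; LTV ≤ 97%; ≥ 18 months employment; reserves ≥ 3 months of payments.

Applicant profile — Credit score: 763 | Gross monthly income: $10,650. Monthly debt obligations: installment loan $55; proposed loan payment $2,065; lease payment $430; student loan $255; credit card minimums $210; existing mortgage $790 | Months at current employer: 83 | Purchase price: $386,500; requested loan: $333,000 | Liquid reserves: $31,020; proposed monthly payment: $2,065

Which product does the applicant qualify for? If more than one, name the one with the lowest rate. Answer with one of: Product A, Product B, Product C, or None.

Total debts = (55 + 2,065 + 430 + 255 + 210 + 790) = 3,805; DTI = 3,805/10,650 = 35.7%.
LTV = 333,000/386,500 = 86.2%.
Reserves = 31,020/2,065 = 15.0 months.
Product A: score 763 ≥ 680; DTI 35.7% ≤ 38%; LTV 86.2% ≤ 97%; employment 83 ≥ 6 mo; reserves 15.0 ≥ 4 mo → qualifies.
Product B: score 763 ≥ 620; DTI 35.7% ≤ 38%; LTV 86.2% > 85%; employment 83 ≥ 24 mo; reserves 15.0 ≥ 2 mo → does not qualify.
Product C: score 763 ≥ 600; DTI 35.7% ≤ 38%; LTV 86.2% ≤ 97%; employment 83 ≥ 18 mo; reserves 15.0 ≥ 3 mo → qualifies.
Qualifying: Product A, Product C. Lowest rate is 11.19% → Product C.

Product C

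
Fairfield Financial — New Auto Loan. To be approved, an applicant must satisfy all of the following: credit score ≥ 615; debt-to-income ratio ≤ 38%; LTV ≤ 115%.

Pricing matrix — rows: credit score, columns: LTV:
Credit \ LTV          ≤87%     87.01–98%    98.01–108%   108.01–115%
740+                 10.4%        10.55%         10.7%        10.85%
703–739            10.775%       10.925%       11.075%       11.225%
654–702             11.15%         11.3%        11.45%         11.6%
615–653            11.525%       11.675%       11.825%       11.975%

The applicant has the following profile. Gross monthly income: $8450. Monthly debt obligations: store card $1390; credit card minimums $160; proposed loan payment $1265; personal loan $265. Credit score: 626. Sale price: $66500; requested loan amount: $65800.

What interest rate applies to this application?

11.825%

Credit score 626 ≥ 615; Total monthly debts = (1,390 + 160 + 1,265 + 265) = 3,080. Debt-to-income = 3,080/8,450 = 36.4% — meets 38% limit
Loan-to-value = 65,800/66,500 = 98.9% — pass (115% max)
Score 626 is in the 615–653 band; LTV 98.9% is in the 98.01–108% band → 11.825%.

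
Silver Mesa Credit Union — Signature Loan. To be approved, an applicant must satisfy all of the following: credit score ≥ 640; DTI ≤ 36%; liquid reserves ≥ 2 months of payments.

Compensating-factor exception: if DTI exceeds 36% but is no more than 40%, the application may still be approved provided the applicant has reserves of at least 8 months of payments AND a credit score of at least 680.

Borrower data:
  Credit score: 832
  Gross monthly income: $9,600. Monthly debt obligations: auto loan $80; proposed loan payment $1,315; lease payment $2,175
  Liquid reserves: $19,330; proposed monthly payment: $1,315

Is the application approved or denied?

Credit score 832 ≥ 640 (meets base)
Total debts = (80 + 1,315 + 2,175) = 3,570. DTI: 3,570 ÷ 9,600 = 37.2%, over the 36% base limit.
Reserves: 19,330 ÷ 1,315 = 14.7 months (meets 2-month minimum)
DTI 37.2% is within the 36%–40% exception band; checking compensating factors.
Reserves 14.7 ≥ 8 months; credit score 832 ≥ 680.
Both override conditions satisfied; DTI exception granted.

Approved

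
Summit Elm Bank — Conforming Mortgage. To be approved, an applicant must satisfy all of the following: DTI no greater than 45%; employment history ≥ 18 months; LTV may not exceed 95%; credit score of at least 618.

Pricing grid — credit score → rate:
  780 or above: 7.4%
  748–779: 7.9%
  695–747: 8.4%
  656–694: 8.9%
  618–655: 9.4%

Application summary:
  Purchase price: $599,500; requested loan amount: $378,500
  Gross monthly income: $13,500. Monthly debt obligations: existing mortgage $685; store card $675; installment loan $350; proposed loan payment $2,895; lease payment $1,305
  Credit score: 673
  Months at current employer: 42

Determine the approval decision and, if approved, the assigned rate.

Credit score 673 ≥ 618 (meets minimum)
Total monthly debts = (685 + 675 + 350 + 2,895 + 1,305) = 5,910. Debt-to-income = 5,910/13,500 = 43.8% — meets 45% limit
LTV: 378,500 ÷ 599,500 = 63.1%, within 95% cap
Employment 42 ≥ 18 months
All requirements met. Score 673 falls in the 656–694 tier → 8.9%.

Approved at 8.9%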